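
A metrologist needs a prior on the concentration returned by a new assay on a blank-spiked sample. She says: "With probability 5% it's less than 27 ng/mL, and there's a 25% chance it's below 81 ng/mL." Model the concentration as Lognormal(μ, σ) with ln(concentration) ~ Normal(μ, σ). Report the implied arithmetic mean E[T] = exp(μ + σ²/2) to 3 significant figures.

If T ~ Lognormal(μ,σ) then ln T ~ Normal(μ,σ), so the p-quantile of ln T is μ + z_p·σ.
ln(27) = 3.296 and ln(81) = 4.394; z_{0.05} = -1.645, z_{0.25} = -0.6745.
σ = (4.394 − 3.296)/(-0.6745 − (-1.645)) = 1.132.
μ = 3.296 − (-1.645)·1.132 = 5.158.
E[T] = exp(μ + σ²/2) = exp(5.158 + 0.6409) = 330 ng/mL.

E[T] ≈ 330 ng/mL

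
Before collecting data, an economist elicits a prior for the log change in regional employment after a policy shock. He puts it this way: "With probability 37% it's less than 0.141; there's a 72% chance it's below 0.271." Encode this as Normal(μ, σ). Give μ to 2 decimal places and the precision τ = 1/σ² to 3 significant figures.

For Normal(μ,σ), the p-quantile is μ + z_p·σ. Here z_{0.37} = -0.3319, z_{0.72} = 0.5828.
So 0.141 = μ − 0.3319σ and 0.271 = μ + 0.5828σ.
Subtracting: σ = (0.271 − 0.141)/(0.5828 − (-0.3319)) = 0.14.
Then μ = 0.141 − (-0.3319)·0.14 = 0.19.
Precision τ = 1/σ² = 1/0.1421² = 49.5.

μ = 0.19, τ = 49.5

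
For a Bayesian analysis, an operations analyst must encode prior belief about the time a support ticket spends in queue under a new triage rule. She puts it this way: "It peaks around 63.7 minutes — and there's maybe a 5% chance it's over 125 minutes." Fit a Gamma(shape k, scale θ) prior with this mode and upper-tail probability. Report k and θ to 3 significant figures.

k ≈ 7.11, θ ≈ 10.4

Gamma(k,θ) with k>1 has mode (k−1)θ, so θ = 63.7/(k−1).
Need P(X < 125) = 0.95 with θ tied to k this way. Start at k = 2, θ = 63.7: P(X<125) ≈ 0.584.
Too low — raise k to concentrate. Iterating converges to k ≈ 7.11.
Then θ = 63.7/(7.11−1) ≈ 10.4.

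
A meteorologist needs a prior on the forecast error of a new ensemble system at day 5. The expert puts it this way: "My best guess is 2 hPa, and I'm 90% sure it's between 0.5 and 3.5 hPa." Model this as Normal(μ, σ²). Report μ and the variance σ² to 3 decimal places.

A symmetric 90% interval runs μ ± z·σ with z = 1.645.
Half-width = 1.5, so σ = 1.5/1.645 = 0.9119 and σ² = 0.832.
μ is the stated best guess, 2.000.

μ = 2.000, σ² = 0.832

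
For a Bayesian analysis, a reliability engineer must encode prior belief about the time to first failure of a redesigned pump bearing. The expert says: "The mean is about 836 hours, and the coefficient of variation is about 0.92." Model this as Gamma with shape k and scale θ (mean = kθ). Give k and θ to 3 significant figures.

k ≈ 1.18, θ ≈ 708

For Gamma(k, scale θ): mean = kθ, variance = kθ², so CV = 1/√k.
CV = 0.92, hence k = 1/CV² = 1.18.
Then θ = mean/k = 836/1.18 = 708.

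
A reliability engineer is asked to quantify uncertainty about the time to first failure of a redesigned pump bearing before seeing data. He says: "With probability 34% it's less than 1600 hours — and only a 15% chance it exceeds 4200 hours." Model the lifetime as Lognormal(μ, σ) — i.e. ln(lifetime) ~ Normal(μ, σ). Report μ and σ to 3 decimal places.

If T ~ Lognormal(μ,σ) then ln T ~ Normal(μ,σ), so the p-quantile of ln T is μ + z_p·σ.
ln(1600) = 7.378 and ln(4200) = 8.343; z_{0.34} = -0.4125, z_{0.85} = 1.036.
σ = (8.343 − 7.378)/(1.036 − (-0.4125)) = 0.666.
μ = 7.378 − (-0.4125)·0.666 = 7.652.

μ ≈ 7.652, σ ≈ 0.666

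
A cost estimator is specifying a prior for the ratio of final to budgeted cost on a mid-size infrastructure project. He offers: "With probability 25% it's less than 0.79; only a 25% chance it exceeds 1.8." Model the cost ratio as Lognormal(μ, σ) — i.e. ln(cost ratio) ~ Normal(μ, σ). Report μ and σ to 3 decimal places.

If T ~ Lognormal(μ,σ) then ln T ~ Normal(μ,σ), so the p-quantile of ln T is μ + z_p·σ.
ln(0.79) = -0.2357 and ln(1.8) = 0.5878; z_{0.25} = -0.6745, z_{0.75} = 0.6745.
σ = (0.5878 − -0.2357)/(0.6745 − (-0.6745)) = 0.610.
μ = -0.2357 − (-0.6745)·0.610 = 0.176.

μ ≈ 0.176, σ ≈ 0.610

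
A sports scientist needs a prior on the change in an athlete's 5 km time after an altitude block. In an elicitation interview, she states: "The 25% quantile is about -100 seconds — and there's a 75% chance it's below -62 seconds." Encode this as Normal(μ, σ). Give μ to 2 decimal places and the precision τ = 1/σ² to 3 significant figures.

μ = -81.00, τ = 0.00126

For Normal(μ,σ), the p-quantile is μ + z_p·σ. Here z_{0.25} = -0.6745, z_{0.75} = 0.6745.
So -100 = μ − 0.6745σ and -62 = μ + 0.6745σ.
Subtracting: σ = (-62 − -100)/(0.6745 − (-0.6745)) = 28.17.
Then μ = -100 − (-0.6745)·28.17 = -81.00.
Precision τ = 1/σ² = 1/28.17² = 0.00126.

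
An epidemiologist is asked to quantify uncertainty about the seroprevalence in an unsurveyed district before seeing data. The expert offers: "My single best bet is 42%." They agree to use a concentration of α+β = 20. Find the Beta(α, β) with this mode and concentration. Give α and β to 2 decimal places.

For α,β > 1 the Beta mode is (α−1)/(α+β−2). With α+β = 20, the mode is (α−1)/18.
Set (α−1)/18 = 0.42 → α = 1 + 0.42·18 = 8.56.
β = 20 − α = 11.44.

α = 8.56, β = 11.44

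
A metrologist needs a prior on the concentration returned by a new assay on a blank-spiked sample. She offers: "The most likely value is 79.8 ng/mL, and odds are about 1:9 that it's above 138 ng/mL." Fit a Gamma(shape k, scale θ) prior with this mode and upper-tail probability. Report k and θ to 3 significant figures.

Gamma(k,θ) with k>1 has mode (k−1)θ, so θ = 79.8/(k−1).
Need P(X < 138) = 0.9 with θ tied to k this way. Start at k = 2, θ = 79.8: P(X<138) ≈ 0.516.
Too low — raise k to concentrate. Iterating converges to k ≈ 7.32.
Then θ = 79.8/(7.32−1) ≈ 12.6.

k ≈ 7.32, θ ≈ 12.6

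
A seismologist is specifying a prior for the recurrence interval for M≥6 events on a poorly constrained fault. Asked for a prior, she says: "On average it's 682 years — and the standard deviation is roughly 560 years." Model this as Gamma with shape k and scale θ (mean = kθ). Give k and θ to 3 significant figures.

k ≈ 1.48, θ ≈ 460

For Gamma(k, scale θ): mean = kθ, variance = kθ², so CV = 1/√k.
CV = SD/mean = 560/682 = 0.8211, hence k = 1/CV² = 1.48.
Then θ = mean/k = 682/1.48 = 460.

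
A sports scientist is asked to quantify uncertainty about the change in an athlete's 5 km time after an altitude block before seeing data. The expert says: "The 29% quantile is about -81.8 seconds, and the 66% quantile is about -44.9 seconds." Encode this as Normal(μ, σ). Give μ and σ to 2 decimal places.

The p-quantile of Normal(μ,σ) is μ + z_p·σ, with z_{0.29} = -0.5534 and z_{0.66} = 0.4125.
Eliminate σ: μ = (z₂·x₁ − z₁·x₂)/(z₂ − z₁) = (0.4125·-81.8 − (-0.5534)·-44.9)/0.9658 = -60.66.
Then σ = (x₂ − x₁)/(z₂ − z₁) = (-44.9 − -81.8)/0.9658 = 38.20.

μ = -60.66, σ = 38.20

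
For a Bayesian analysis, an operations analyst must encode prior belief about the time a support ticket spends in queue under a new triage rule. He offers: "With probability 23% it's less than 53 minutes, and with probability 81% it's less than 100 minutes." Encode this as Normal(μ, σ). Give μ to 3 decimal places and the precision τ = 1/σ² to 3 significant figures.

For Normal(μ,σ), the p-quantile is μ + z_p·σ. Here z_{0.23} = -0.7388, z_{0.81} = 0.8779.
So 53 = μ − 0.7388σ and 100 = μ + 0.8779σ.
Subtracting: σ = (100 − 53)/(0.8779 − (-0.7388)) = 29.071.
Then μ = 53 − (-0.7388)·29.071 = 74.479.
Precision τ = 1/σ² = 1/29.07² = 0.00118.

μ = 74.479, τ = 0.00118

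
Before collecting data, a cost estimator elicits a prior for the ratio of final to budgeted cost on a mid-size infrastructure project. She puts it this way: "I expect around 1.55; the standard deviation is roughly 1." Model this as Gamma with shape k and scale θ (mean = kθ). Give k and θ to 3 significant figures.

k ≈ 2.4, θ ≈ 0.645

For Gamma(k, scale θ): mean = kθ, variance = kθ², so CV = 1/√k.
CV = SD/mean = 1/1.55 = 0.6452, hence k = 1/CV² = 2.4.
Then θ = mean/k = 1.55/2.4 = 0.645.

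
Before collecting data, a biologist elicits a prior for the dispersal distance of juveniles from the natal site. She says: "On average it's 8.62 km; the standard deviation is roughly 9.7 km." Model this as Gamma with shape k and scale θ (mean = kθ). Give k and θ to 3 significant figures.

For Gamma(k, scale θ): mean = kθ, variance = kθ², so CV = 1/√k.
CV = SD/mean = 9.7/8.62 = 1.125, hence k = 1/CV² = 0.79.
Then θ = mean/k = 8.62/0.79 = 10.9.

k ≈ 0.79, θ ≈ 10.9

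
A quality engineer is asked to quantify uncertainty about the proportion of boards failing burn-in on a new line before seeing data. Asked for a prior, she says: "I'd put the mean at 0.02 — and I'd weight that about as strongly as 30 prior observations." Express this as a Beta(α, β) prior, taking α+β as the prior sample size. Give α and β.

α = 0.6, β = 29.4

Under the effective-sample-size interpretation, Beta(α, β) has prior mean α/(α+β) and prior sample size α+β.
So α+β = 30 and α/(α+β) = 0.02, giving α = 0.02·30 = 0.6 and β = 30 − 0.6 = 29.4.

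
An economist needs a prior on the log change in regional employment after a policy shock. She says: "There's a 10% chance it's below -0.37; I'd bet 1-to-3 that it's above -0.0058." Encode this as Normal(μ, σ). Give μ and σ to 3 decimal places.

For Normal(μ,σ), the p-quantile is μ + z_p·σ. Here z_{0.1} = -1.282, z_{0.75} = 0.6745.
So -0.37 = μ − 1.282σ and -0.0058 = μ + 0.6745σ.
Subtracting: σ = (-0.0058 − -0.37)/(0.6745 − (-1.282)) = 0.186.
Then μ = -0.37 − (-1.282)·0.186 = -0.131.

μ = -0.131, σ = 0.186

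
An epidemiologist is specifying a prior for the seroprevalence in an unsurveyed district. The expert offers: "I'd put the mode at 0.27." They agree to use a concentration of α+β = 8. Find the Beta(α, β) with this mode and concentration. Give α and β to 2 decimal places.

For α,β > 1 the Beta mode is (α−1)/(α+β−2). With α+β = 8, the mode is (α−1)/6.
Set (α−1)/6 = 0.27 → α = 1 + 0.27·6 = 2.62.
β = 8 − α = 5.38.

α = 2.62, β = 5.38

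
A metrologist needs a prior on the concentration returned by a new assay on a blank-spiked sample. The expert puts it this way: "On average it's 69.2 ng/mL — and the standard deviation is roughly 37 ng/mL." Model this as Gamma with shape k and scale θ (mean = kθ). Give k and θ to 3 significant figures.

k ≈ 3.5, θ ≈ 19.8

For Gamma(k, scale θ): mean = kθ, variance = kθ², so CV = 1/√k.
CV = SD/mean = 37/69.2 = 0.5347, hence k = 1/CV² = 3.5.
Then θ = mean/k = 69.2/3.5 = 19.8.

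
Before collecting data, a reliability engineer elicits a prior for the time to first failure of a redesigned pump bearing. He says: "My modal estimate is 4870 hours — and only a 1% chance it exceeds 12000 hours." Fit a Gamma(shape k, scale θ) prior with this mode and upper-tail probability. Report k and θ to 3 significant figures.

k ≈ 6.79, θ ≈ 841

Gamma(k,θ) with k>1 has mode (k−1)θ, so θ = 4870/(k−1).
Need P(X < 12000) = 0.99 with θ tied to k this way. Start at k = 2, θ = 4870: P(X<12000) ≈ 0.705.
Too low — raise k to concentrate. Iterating converges to k ≈ 6.79.
Then θ = 4870/(6.79−1) ≈ 841.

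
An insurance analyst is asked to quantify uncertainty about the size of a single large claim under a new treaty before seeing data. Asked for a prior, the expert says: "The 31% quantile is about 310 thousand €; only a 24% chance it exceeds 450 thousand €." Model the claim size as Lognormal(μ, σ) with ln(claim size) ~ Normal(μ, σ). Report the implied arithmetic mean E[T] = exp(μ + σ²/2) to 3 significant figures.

E[T] ≈ 379 thousand €

If T ~ Lognormal(μ,σ) then ln T ~ Normal(μ,σ), so the p-quantile of ln T is μ + z_p·σ.
ln(310) = 5.737 and ln(450) = 6.109; z_{0.31} = -0.4959, z_{0.76} = 0.7063.
σ = (6.109 − 5.737)/(0.7063 − (-0.4959)) = 0.310.
μ = 5.737 − (-0.4959)·0.310 = 5.890.
E[T] = exp(μ + σ²/2) = exp(5.890 + 0.0481) = 379 thousand €.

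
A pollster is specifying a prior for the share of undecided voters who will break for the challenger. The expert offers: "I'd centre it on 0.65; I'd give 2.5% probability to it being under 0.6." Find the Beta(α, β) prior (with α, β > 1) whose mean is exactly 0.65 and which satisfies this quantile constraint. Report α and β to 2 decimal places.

α ≈ 233.61, β ≈ 125.79

With mean 0.65 fixed, write α = 0.65s, β = 0.35s where s = α+β.
Need P(θ < 0.6) = 0.025 under Beta(0.65s, 0.35s). Normal approximation: (q−m)/√(m(1−m)/s) ≈ z_{0.025} = -1.96, so s ≈ 0.65·0.35·(-1.96)²/(0.6−0.65)² = 349.6.
At s = 349.6: P(θ<0.6) ≈ 0.027. Adjusting to match 0.025 gives s ≈ 359.40.
So α = 0.65·359.40 ≈ 233.61, β = 0.35·359.40 ≈ 125.79.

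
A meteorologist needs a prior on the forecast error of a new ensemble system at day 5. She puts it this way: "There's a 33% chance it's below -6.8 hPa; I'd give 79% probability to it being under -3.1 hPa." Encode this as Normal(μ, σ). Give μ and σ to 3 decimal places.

μ = -5.494, σ = 2.969

The p-quantile of Normal(μ,σ) is μ + z_p·σ, with z_{0.33} = -0.4399 and z_{0.79} = 0.8064.
Eliminate σ: μ = (z₂·x₁ − z₁·x₂)/(z₂ − z₁) = (0.8064·-6.8 − (-0.4399)·-3.1)/1.246 = -5.494.
Then σ = (x₂ − x₁)/(z₂ − z₁) = (-3.1 − -6.8)/1.246 = 2.969.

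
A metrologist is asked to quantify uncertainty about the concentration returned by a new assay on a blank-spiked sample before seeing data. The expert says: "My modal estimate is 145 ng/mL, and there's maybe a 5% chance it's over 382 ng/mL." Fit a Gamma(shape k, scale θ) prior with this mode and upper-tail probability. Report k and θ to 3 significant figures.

k ≈ 3.88, θ ≈ 50.4

Gamma(k,θ) with k>1 has mode (k−1)θ, so θ = 145/(k−1).
Need P(X < 382) = 0.95 with θ tied to k this way. Start at k = 2, θ = 145: P(X<382) ≈ 0.739.
Too low — raise k to concentrate. Iterating converges to k ≈ 3.88.
Then θ = 145/(3.88−1) ≈ 50.4.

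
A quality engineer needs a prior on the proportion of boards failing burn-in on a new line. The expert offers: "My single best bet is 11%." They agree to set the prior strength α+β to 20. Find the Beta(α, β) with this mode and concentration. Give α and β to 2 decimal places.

For α,β > 1 the Beta mode is (α−1)/(α+β−2). With α+β = 20, the mode is (α−1)/18.
Set (α−1)/18 = 0.11 → α = 1 + 0.11·18 = 2.98.
β = 20 − α = 17.02.

α = 2.98, β = 17.02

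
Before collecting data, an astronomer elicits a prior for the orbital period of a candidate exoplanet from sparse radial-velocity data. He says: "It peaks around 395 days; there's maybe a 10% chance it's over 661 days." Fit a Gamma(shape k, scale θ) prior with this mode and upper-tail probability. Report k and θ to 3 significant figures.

Gamma(k,θ) with k>1 has mode (k−1)θ, so θ = 395/(k−1).
Need P(X < 661) = 0.9 with θ tied to k this way. Start at k = 2, θ = 395: P(X<661) ≈ 0.498.
Too low — raise k to concentrate. Iterating converges to k ≈ 8.13.
Then θ = 395/(8.13−1) ≈ 55.4.

k ≈ 8.13, θ ≈ 55.4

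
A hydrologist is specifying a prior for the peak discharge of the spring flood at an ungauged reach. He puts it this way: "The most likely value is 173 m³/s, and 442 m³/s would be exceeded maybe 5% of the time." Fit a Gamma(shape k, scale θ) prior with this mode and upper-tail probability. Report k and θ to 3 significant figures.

k ≈ 4.08, θ ≈ 56.2

Gamma(k,θ) with k>1 has mode (k−1)θ, so θ = 173/(k−1).
Need P(X < 442) = 0.95 with θ tied to k this way. Start at k = 2, θ = 173: P(X<442) ≈ 0.724.
Too low — raise k to concentrate. Iterating converges to k ≈ 4.08.
Then θ = 173/(4.08−1) ≈ 56.2.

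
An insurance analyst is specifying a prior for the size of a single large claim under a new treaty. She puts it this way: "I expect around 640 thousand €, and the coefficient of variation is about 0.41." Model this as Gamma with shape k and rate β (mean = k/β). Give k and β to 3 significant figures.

For Gamma(k, rate β): mean = k/β, variance = k/β², so CV = 1/√k.
CV = 0.41, hence k = 1/CV² = 5.95.
Then β = k/mean = 5.95/640 = 0.0093.

k ≈ 5.95, β ≈ 0.0093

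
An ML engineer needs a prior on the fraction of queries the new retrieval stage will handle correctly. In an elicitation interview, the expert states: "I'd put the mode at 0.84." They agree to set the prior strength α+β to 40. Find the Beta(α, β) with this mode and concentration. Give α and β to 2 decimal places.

α = 32.92, β = 7.08

For α,β > 1 the Beta mode is (α−1)/(α+β−2). With α+β = 40, the mode is (α−1)/38.
Set (α−1)/38 = 0.84 → α = 1 + 0.84·38 = 32.92.
β = 40 − α = 7.08.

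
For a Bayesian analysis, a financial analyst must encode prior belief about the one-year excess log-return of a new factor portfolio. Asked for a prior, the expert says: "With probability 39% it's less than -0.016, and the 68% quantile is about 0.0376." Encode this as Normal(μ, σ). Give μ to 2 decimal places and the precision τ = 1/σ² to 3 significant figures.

μ = 0.00, τ = 194

For Normal(μ,σ), the p-quantile is μ + z_p·σ. Here z_{0.39} = -0.2793, z_{0.68} = 0.4677.
So -0.016 = μ − 0.2793σ and 0.0376 = μ + 0.4677σ.
Subtracting: σ = (0.0376 − -0.016)/(0.4677 − (-0.2793)) = 0.07.
Then μ = -0.016 − (-0.2793)·0.07 = 0.00.
Precision τ = 1/σ² = 1/0.07175² = 194.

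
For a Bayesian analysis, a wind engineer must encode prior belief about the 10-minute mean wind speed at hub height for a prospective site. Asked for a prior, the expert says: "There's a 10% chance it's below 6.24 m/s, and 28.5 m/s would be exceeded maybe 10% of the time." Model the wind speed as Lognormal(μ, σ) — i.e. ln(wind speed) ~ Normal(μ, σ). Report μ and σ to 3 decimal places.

If T ~ Lognormal(μ,σ) then ln T ~ Normal(μ,σ), so the p-quantile of ln T is μ + z_p·σ.
ln(6.24) = 1.831 and ln(28.5) = 3.35; z_{0.1} = -1.282, z_{0.9} = 1.282.
σ = (3.35 − 1.831)/(1.282 − (-1.282)) = 0.593.
μ = 1.831 − (-1.282)·0.593 = 2.590.

μ ≈ 2.590, σ ≈ 0.593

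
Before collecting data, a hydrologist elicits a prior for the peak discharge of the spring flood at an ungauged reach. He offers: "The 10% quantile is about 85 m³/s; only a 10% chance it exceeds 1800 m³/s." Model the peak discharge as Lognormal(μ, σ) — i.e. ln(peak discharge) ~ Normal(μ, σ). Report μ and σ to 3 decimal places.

μ ≈ 5.969, σ ≈ 1.191

If T ~ Lognormal(μ,σ) then ln T ~ Normal(μ,σ), so the p-quantile of ln T is μ + z_p·σ.
ln(85) = 4.443 and ln(1800) = 7.496; z_{0.1} = -1.282, z_{0.9} = 1.282.
σ = (7.496 − 4.443)/(1.282 − (-1.282)) = 1.191.
μ = 4.443 − (-1.282)·1.191 = 5.969.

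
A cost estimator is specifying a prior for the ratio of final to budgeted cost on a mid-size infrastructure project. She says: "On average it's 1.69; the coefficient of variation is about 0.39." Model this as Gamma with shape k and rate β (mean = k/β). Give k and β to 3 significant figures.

k ≈ 6.57, β ≈ 3.89

For Gamma(k, rate β): mean = k/β, variance = k/β², so CV = 1/√k.
CV = 0.39, hence k = 1/CV² = 6.57.
Then β = k/mean = 6.57/1.69 = 3.89.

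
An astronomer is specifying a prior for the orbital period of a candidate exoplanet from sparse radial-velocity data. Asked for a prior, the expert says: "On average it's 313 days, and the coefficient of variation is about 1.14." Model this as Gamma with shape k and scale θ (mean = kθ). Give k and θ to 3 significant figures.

For Gamma(k, scale θ): mean = kθ, variance = kθ², so CV = 1/√k.
CV = 1.14, hence k = 1/CV² = 0.769.
Then θ = mean/k = 313/0.769 = 407.

k ≈ 0.769, θ ≈ 407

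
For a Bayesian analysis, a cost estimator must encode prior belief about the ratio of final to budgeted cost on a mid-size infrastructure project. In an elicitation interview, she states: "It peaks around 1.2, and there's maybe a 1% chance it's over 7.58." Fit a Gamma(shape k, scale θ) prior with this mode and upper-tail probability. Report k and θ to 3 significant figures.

Gamma(k,θ) with k>1 has mode (k−1)θ, so θ = 1.2/(k−1).
Need P(X < 7.58) = 0.99 with θ tied to k this way. Start at k = 2, θ = 1.2: P(X<7.58) ≈ 0.987.
Too low — raise k to concentrate. Iterating converges to k ≈ 2.07.
Then θ = 1.2/(2.07−1) ≈ 1.12.

k ≈ 2.07, θ ≈ 1.12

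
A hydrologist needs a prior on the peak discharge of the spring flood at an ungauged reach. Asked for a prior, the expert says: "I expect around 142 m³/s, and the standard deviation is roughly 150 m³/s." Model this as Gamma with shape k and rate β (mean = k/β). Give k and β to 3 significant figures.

k ≈ 0.896, β ≈ 0.00631

For Gamma(k, rate β): mean = k/β, variance = k/β², so CV = 1/√k.
CV = SD/mean = 150/142 = 1.056, hence k = 1/CV² = 0.896.
Then β = k/mean = 0.896/142 = 0.00631.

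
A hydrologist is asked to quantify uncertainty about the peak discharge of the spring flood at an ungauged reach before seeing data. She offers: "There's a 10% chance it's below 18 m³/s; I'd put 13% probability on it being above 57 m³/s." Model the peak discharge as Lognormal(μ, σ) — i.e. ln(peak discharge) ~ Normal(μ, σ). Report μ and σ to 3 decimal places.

If T ~ Lognormal(μ,σ) then ln T ~ Normal(μ,σ), so the p-quantile of ln T is μ + z_p·σ.
ln(18) = 2.89 and ln(57) = 4.043; z_{0.1} = -1.282, z_{0.87} = 1.126.
σ = (4.043 − 2.89)/(1.126 − (-1.282)) = 0.479.
μ = 2.89 − (-1.282)·0.479 = 3.504.

μ ≈ 3.504, σ ≈ 0.479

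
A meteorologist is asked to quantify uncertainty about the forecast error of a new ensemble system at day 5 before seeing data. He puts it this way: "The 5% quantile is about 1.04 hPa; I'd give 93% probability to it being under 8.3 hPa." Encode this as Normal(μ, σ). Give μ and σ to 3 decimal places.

μ = 4.867, σ = 2.326

For Normal(μ,σ), the p-quantile is μ + z_p·σ. Here z_{0.05} = -1.645, z_{0.93} = 1.476.
So 1.04 = μ − 1.645σ and 8.3 = μ + 1.476σ.
Subtracting: σ = (8.3 − 1.04)/(1.476 − (-1.645)) = 2.326.
Then μ = 1.04 − (-1.645)·2.326 = 4.867.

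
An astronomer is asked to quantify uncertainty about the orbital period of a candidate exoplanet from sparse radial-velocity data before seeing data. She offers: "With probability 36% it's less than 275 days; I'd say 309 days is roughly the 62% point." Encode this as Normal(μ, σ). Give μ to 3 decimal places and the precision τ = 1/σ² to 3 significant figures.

For Normal(μ,σ), the p-quantile is μ + z_p·σ. Here z_{0.36} = -0.3585, z_{0.62} = 0.3055.
So 275 = μ − 0.3585σ and 309 = μ + 0.3055σ.
Subtracting: σ = (309 − 275)/(0.3055 − (-0.3585)) = 51.209.
Then μ = 275 − (-0.3585)·51.209 = 293.356.
Precision τ = 1/σ² = 1/51.21² = 0.000381.

μ = 293.356, τ = 0.000381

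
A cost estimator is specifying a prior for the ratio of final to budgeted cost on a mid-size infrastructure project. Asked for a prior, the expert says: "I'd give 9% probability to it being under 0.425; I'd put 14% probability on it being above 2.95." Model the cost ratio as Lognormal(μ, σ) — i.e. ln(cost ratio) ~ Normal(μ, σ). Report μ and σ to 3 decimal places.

If T ~ Lognormal(μ,σ) then ln T ~ Normal(μ,σ), so the p-quantile of ln T is μ + z_p·σ.
ln(0.425) = -0.8557 and ln(2.95) = 1.082; z_{0.09} = -1.341, z_{0.86} = 1.08.
σ = (1.082 − -0.8557)/(1.08 − (-1.341)) = 0.800.
μ = -0.8557 − (-1.341)·0.800 = 0.217.

μ ≈ 0.217, σ ≈ 0.800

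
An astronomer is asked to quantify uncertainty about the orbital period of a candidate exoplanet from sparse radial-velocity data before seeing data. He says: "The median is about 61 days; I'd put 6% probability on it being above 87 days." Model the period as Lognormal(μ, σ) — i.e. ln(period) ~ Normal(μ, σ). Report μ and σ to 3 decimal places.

μ ≈ 4.111, σ ≈ 0.228

If T ~ Lognormal(μ,σ) then ln T ~ Normal(μ,σ), so the p-quantile of ln T is μ + z_p·σ.
ln(61) = 4.111 and ln(87) = 4.466; z_{0.5} = 0, z_{0.94} = 1.555.
σ = (4.466 − 4.111)/(1.555 − (0)) = 0.228.
μ = 4.111 − (0)·0.228 = 4.111.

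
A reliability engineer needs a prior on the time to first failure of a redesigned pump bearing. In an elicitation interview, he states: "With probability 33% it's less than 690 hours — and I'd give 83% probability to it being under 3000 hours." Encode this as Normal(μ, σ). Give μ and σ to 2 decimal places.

μ = 1418.94, σ = 1657.01

The p-quantile of Normal(μ,σ) is μ + z_p·σ, with z_{0.33} = -0.4399 and z_{0.83} = 0.9542.
Eliminate σ: μ = (z₂·x₁ − z₁·x₂)/(z₂ − z₁) = (0.9542·690 − (-0.4399)·3000)/1.394 = 1418.94.
Then σ = (x₂ − x₁)/(z₂ − z₁) = (3000 − 690)/1.394 = 1657.01.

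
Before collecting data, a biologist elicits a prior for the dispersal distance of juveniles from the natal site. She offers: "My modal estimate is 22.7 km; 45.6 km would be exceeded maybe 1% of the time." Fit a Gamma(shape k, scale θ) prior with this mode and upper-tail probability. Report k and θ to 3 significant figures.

k ≈ 11.1, θ ≈ 2.25

Gamma(k,θ) with k>1 has mode (k−1)θ, so θ = 22.7/(k−1).
Need P(X < 45.6) = 0.99 with θ tied to k this way. Start at k = 2, θ = 22.7: P(X<45.6) ≈ 0.596.
Too low — raise k to concentrate. Iterating converges to k ≈ 11.1.
Then θ = 22.7/(11.1−1) ≈ 2.25.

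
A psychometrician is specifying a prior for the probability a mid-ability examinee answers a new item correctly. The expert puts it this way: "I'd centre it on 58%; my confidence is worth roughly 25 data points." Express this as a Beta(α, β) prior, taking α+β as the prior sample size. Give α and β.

Under the effective-sample-size interpretation, Beta(α, β) has prior mean α/(α+β) and prior sample size α+β.
So α+β = 25 and α/(α+β) = 0.58, giving α = 0.58·25 = 14.5 and β = 25 − 14.5 = 10.5.

α = 14.5, β = 10.5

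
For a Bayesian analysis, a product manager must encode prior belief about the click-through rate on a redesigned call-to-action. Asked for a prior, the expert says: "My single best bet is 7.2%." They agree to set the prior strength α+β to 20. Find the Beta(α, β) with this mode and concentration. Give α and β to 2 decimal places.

α = 2.30, β = 17.70

For α,β > 1 the Beta mode is (α−1)/(α+β−2). With α+β = 20, the mode is (α−1)/18.
Set (α−1)/18 = 0.072 → α = 1 + 0.072·18 = 2.30.
β = 20 − α = 17.70.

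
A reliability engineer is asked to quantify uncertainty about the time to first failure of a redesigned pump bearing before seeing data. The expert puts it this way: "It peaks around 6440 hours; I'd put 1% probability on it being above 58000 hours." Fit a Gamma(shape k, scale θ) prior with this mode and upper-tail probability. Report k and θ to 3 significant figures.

k ≈ 1.67, θ ≈ 9660

Gamma(k,θ) with k>1 has mode (k−1)θ, so θ = 6440/(k−1).
Need P(X < 58000) = 0.99 with θ tied to k this way. Start at k = 2, θ = 6440: P(X<58000) ≈ 0.999.
Too high — lower k to spread out. Iterating converges to k ≈ 1.67.
Then θ = 6440/(1.67−1) ≈ 9660.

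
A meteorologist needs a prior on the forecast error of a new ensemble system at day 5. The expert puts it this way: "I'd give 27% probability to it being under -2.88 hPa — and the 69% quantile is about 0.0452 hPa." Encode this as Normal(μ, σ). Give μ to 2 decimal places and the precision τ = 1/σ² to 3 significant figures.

For Normal(μ,σ), the p-quantile is μ + z_p·σ. Here z_{0.27} = -0.6128, z_{0.69} = 0.4959.
So -2.88 = μ − 0.6128σ and 0.0452 = μ + 0.4959σ.
Subtracting: σ = (0.0452 − -2.88)/(0.4959 − (-0.6128)) = 2.64.
Then μ = -2.88 − (-0.6128)·2.64 = -1.26.
Precision τ = 1/σ² = 1/2.638² = 0.144.

μ = -1.26, τ = 0.144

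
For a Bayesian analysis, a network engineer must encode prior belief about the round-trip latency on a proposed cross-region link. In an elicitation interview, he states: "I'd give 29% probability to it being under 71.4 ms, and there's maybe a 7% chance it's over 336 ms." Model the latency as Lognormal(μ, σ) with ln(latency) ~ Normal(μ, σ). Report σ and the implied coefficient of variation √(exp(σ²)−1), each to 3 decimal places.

σ ≈ 0.763, CV ≈ 0.889

If T ~ Lognormal(μ,σ) then ln T ~ Normal(μ,σ), so the p-quantile of ln T is μ + z_p·σ.
ln(71.4) = 4.268 and ln(336) = 5.817; z_{0.29} = -0.5534, z_{0.93} = 1.476.
σ = (5.817 − 4.268)/(1.476 − (-0.5534)) = 0.763.
μ = 4.268 − (-0.5534)·0.763 = 4.691.
CV = √(exp(σ²)−1) = √(exp(0.5826)−1) = 0.889.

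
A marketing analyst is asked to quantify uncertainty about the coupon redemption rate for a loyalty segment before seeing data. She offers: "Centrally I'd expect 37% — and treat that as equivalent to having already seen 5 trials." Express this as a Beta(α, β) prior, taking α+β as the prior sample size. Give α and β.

Under the effective-sample-size interpretation, Beta(α, β) has prior mean α/(α+β) and prior sample size α+β.
So α+β = 5 and α/(α+β) = 0.37, giving α = 0.37·5 = 1.85 and β = 5 − 1.85 = 3.15.

α = 1.85, β = 3.15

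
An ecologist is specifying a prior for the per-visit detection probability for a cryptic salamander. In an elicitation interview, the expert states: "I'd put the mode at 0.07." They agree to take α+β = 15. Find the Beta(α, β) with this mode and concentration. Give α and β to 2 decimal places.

α = 1.91, β = 13.09

For α,β > 1 the Beta mode is (α−1)/(α+β−2). With α+β = 15, the mode is (α−1)/13.
Set (α−1)/13 = 0.07 → α = 1 + 0.07·13 = 1.91.
β = 15 − α = 13.09.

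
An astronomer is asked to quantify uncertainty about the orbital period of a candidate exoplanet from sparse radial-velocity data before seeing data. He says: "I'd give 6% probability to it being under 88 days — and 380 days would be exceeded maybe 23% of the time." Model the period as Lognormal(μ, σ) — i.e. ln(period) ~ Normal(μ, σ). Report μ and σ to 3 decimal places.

If T ~ Lognormal(μ,σ) then ln T ~ Normal(μ,σ), so the p-quantile of ln T is μ + z_p·σ.
ln(88) = 4.477 and ln(380) = 5.94; z_{0.06} = -1.555, z_{0.77} = 0.7388.
σ = (5.94 − 4.477)/(0.7388 − (-1.555)) = 0.638.
μ = 4.477 − (-1.555)·0.638 = 5.469.

μ ≈ 5.469, σ ≈ 0.638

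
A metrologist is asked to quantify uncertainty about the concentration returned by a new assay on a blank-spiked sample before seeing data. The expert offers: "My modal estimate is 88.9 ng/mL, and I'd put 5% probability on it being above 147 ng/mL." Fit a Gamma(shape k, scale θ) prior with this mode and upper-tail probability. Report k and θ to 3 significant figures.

k ≈ 12, θ ≈ 8.05

Gamma(k,θ) with k>1 has mode (k−1)θ, so θ = 88.9/(k−1).
Need P(X < 147) = 0.95 with θ tied to k this way. Start at k = 2, θ = 88.9: P(X<147) ≈ 0.492.
Too low — raise k to concentrate. Iterating converges to k ≈ 12.
Then θ = 88.9/(12−1) ≈ 8.05.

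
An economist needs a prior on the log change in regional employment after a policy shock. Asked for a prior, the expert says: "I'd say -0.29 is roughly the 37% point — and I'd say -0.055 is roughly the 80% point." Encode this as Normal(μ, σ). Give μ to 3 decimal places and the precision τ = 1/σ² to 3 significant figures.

The p-quantile of Normal(μ,σ) is μ + z_p·σ, with z_{0.37} = -0.3319 and z_{0.8} = 0.8416.
Eliminate σ: μ = (z₂·x₁ − z₁·x₂)/(z₂ − z₁) = (0.8416·-0.29 − (-0.3319)·-0.055)/1.173 = -0.224.
Then σ = (x₂ − x₁)/(z₂ − z₁) = (-0.055 − -0.29)/1.173 = 0.200.
Precision τ = 1/σ² = 1/0.2003² = 24.9.

μ = -0.224, τ = 24.9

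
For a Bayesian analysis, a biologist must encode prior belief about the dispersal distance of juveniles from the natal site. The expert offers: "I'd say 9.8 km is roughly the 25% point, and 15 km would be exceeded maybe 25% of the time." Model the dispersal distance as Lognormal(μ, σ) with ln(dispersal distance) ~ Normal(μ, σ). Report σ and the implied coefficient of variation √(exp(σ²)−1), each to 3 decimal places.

If T ~ Lognormal(μ,σ) then ln T ~ Normal(μ,σ), so the p-quantile of ln T is μ + z_p·σ.
ln(9.8) = 2.282 and ln(15) = 2.708; z_{0.25} = -0.6745, z_{0.75} = 0.6745.
σ = (2.708 − 2.282)/(0.6745 − (-0.6745)) = 0.316.
μ = 2.282 − (-0.6745)·0.316 = 2.495.
CV = √(exp(σ²)−1) = √(exp(0.0996)−1) = 0.324.

σ ≈ 0.316, CV ≈ 0.324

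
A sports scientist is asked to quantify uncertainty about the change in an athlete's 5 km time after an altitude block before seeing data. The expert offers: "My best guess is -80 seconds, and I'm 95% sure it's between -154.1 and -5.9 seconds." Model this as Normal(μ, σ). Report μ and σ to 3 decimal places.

A symmetric 95% interval runs μ ± z·σ with z = 1.96.
Half-width = 74.1, so σ = 74.1/1.96 = 37.807.
μ is the stated best guess, -80.000.

μ = -80.000, σ = 37.807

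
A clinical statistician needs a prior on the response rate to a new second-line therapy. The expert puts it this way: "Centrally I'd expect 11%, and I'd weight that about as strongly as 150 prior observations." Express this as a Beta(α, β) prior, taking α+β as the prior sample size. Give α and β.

Under the effective-sample-size interpretation, Beta(α, β) has prior mean α/(α+β) and prior sample size α+β.
So α+β = 150 and α/(α+β) = 0.11, giving α = 0.11·150 = 16.5 and β = 150 − 16.5 = 133.5.

α = 16.5, β = 133.5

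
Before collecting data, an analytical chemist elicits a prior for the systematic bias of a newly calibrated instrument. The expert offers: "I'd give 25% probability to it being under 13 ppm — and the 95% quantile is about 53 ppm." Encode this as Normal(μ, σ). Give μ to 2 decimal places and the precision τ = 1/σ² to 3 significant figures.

μ = 24.63, τ = 0.00336

The p-quantile of Normal(μ,σ) is μ + z_p·σ, with z_{0.25} = -0.6745 and z_{0.95} = 1.645.
Eliminate σ: μ = (z₂·x₁ − z₁·x₂)/(z₂ − z₁) = (1.645·13 − (-0.6745)·53)/2.319 = 24.63.
Then σ = (x₂ − x₁)/(z₂ − z₁) = (53 − 13)/2.319 = 17.25.
Precision τ = 1/σ² = 1/17.25² = 0.00336.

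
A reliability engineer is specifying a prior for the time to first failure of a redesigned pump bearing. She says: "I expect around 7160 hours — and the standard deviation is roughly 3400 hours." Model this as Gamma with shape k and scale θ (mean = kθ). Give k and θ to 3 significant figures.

For Gamma(k, scale θ): mean = kθ, variance = kθ², so CV = 1/√k.
CV = SD/mean = 3400/7160 = 0.4749, hence k = 1/CV² = 4.43.
Then θ = mean/k = 7160/4.43 = 1610.

k ≈ 4.43, θ ≈ 1610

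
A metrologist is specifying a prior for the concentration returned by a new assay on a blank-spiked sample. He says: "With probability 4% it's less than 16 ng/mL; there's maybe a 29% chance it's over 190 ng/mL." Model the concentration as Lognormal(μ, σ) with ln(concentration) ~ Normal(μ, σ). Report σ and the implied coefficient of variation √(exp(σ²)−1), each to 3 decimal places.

If T ~ Lognormal(μ,σ) then ln T ~ Normal(μ,σ), so the p-quantile of ln T is μ + z_p·σ.
ln(16) = 2.773 and ln(190) = 5.247; z_{0.04} = -1.751, z_{0.71} = 0.5534.
σ = (5.247 − 2.773)/(0.5534 − (-1.751)) = 1.074.
μ = 2.773 − (-1.751)·1.074 = 4.653.
CV = √(exp(σ²)−1) = √(exp(1.1533)−1) = 1.473.

σ ≈ 1.074, CV ≈ 1.473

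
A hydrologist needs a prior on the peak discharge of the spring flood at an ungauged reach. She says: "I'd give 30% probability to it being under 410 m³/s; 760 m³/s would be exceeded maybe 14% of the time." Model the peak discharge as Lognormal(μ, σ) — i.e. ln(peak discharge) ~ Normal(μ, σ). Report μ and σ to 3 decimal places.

μ ≈ 6.218, σ ≈ 0.385

If T ~ Lognormal(μ,σ) then ln T ~ Normal(μ,σ), so the p-quantile of ln T is μ + z_p·σ.
ln(410) = 6.016 and ln(760) = 6.633; z_{0.3} = -0.5244, z_{0.86} = 1.08.
σ = (6.633 − 6.016)/(1.08 − (-0.5244)) = 0.385.
μ = 6.016 − (-0.5244)·0.385 = 6.218.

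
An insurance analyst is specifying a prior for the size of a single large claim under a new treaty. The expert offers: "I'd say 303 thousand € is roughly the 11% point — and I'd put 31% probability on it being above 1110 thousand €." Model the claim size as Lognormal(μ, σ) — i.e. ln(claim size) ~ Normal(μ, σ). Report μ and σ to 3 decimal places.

If T ~ Lognormal(μ,σ) then ln T ~ Normal(μ,σ), so the p-quantile of ln T is μ + z_p·σ.
ln(303) = 5.714 and ln(1110) = 7.012; z_{0.11} = -1.227, z_{0.69} = 0.4959.
σ = (7.012 − 5.714)/(0.4959 − (-1.227)) = 0.754.
μ = 5.714 − (-1.227)·0.754 = 6.638.

μ ≈ 6.638, σ ≈ 0.754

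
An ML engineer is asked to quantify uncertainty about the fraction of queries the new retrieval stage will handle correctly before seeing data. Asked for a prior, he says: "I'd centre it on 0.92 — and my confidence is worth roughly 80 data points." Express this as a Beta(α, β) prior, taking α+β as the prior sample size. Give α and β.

Under the effective-sample-size interpretation, Beta(α, β) has prior mean α/(α+β) and prior sample size α+β.
So α+β = 80 and α/(α+β) = 0.92, giving α = 0.92·80 = 73.6 and β = 80 − 73.6 = 6.4.

α = 73.6, β = 6.4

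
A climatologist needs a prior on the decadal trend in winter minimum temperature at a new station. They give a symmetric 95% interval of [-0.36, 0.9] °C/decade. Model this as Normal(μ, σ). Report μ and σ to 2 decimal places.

A symmetric 95% interval runs μ ± z·σ with z = 1.96.
Half-width = 0.63, so σ = 0.63/1.96 = 0.32.
μ is the interval midpoint, 0.27.

μ = 0.27, σ = 0.32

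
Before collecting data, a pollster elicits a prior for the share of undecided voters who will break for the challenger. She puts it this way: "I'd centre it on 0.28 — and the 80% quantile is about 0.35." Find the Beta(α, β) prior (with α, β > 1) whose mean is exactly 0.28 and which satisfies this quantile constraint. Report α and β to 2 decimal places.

With mean 0.28 fixed, write α = 0.28s, β = 0.72s where s = α+β.
Need P(θ < 0.35) = 0.8 under Beta(0.28s, 0.72s). Normal approximation: (q−m)/√(m(1−m)/s) ≈ z_{0.8} = 0.842, so s ≈ 0.28·0.72·(0.842)²/(0.35−0.28)² = 29.1.
At s = 29.1: P(θ<0.35) ≈ 0.805. Adjusting to match 0.8 gives s ≈ 27.76.
So α = 0.28·27.76 ≈ 7.77, β = 0.72·27.76 ≈ 19.98.

α ≈ 7.77, β ≈ 19.98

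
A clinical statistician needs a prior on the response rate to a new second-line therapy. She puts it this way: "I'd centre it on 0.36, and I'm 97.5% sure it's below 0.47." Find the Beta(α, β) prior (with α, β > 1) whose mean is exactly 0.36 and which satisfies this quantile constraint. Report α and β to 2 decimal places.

α ≈ 27.54, β ≈ 48.95

With mean 0.36 fixed, write α = 0.36s, β = 0.64s where s = α+β.
Need P(θ < 0.47) = 0.975 under Beta(0.36s, 0.64s). Normal approximation: (q−m)/√(m(1−m)/s) ≈ z_{0.975} = 1.96, so s ≈ 0.36·0.64·(1.96)²/(0.47−0.36)² = 73.1.
At s = 73.1: P(θ<0.47) ≈ 0.972. Adjusting to match 0.975 gives s ≈ 76.49.
So α = 0.36·76.49 ≈ 27.54, β = 0.64·76.49 ≈ 48.95.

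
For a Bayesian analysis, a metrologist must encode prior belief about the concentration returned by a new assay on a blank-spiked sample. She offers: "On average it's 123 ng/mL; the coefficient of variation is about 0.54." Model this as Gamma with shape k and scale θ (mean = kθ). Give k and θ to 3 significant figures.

k ≈ 3.43, θ ≈ 35.9

For Gamma(k, scale θ): mean = kθ, variance = kθ², so CV = 1/√k.
CV = 0.54, hence k = 1/CV² = 3.43.
Then θ = mean/k = 123/3.43 = 35.9.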